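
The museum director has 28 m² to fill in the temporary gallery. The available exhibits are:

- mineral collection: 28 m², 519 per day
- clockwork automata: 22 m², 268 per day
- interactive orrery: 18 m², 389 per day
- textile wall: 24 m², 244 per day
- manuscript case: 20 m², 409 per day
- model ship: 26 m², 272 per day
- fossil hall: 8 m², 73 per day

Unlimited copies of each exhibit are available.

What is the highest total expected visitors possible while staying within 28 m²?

By expected visitors per m²: interactive orrery 21.61, manuscript case 20.45, mineral collection 18.54, clockwork automata 12.18 lead.
A density-first pass picks interactive orrery + fossil hall — 462 at 26 m².
Replace interactive orrery and fossil hall with mineral collection: the trade gains 57 net, giving 519 at 28 m².
Every other selection either busts 28 m² or fails to beat 519.

519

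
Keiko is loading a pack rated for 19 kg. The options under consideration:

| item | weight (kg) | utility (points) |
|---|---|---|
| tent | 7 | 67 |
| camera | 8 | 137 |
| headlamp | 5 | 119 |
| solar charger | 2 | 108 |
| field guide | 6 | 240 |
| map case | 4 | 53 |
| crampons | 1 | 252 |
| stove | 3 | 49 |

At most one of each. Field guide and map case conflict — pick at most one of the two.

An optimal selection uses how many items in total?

5

The maximum utility within 19 kg is 768.
headlamp + solar charger + field guide + crampons + stove hits 768 at 17 kg.
All optima have 5 items.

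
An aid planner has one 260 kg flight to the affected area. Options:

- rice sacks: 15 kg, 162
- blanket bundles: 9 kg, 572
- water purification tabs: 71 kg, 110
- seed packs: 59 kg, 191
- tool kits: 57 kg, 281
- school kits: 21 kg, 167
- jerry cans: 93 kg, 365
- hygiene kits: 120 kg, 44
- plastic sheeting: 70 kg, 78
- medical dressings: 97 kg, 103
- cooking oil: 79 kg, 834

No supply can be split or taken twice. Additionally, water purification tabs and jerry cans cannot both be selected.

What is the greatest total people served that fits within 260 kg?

2219

Taking the top-ratio supplies first gives rice sacks + blanket bundles + seed packs + tool kits + school kits + cooking oil for 2207 (240 kg).
The 74 kg tied up in rice sacks and seed packs is better spent on jerry cans — total rises to 2219 (259 kg).
Every other selection either busts 260 kg or breaks a pairing rule or fails to beat 2219.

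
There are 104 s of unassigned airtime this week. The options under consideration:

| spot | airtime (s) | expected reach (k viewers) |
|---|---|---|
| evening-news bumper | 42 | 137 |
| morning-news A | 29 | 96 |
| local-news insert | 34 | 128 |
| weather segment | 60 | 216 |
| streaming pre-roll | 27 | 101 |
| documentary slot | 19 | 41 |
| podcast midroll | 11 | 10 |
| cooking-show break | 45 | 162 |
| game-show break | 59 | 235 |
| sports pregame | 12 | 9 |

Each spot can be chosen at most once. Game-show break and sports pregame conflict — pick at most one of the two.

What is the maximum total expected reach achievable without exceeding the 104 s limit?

Ranking by ratio (expected reach/s): game-show break 3.98, local-news insert 3.76, streaming pre-roll 3.74.
Taking the top-ratio spots first gives local-news insert + podcast midroll + game-show break for 373 (104 s).
The 45 s tied up in local-news insert and podcast midroll is better spent on cooking-show break — total rises to 397 (104 s).
The closest alternative, local-news insert + podcast midroll + game-show break, reaches only 373.

397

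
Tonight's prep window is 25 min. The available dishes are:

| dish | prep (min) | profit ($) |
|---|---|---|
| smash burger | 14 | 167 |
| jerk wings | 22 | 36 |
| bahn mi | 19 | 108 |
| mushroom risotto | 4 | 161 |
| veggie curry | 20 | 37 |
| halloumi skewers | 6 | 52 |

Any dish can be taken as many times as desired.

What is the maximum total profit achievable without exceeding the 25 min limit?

By profit per min: mushroom risotto 40.25, smash burger 11.93, halloumi skewers 8.67 lead.
Taking 6×mushroom risotto: 24 min used, 966 in profit.
The spare 1 min is too small for any remaining dish, and no exchange beats 966.

966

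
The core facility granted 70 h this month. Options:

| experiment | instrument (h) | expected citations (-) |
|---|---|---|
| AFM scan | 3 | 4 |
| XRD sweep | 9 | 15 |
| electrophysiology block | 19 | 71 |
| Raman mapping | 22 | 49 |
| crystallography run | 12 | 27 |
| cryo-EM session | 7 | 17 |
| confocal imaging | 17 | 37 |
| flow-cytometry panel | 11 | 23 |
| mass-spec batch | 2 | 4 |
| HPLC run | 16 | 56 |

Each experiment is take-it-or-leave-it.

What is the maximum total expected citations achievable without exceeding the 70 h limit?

204

Ranking by ratio (expected citations/h): electrophysiology block 3.74, HPLC run 3.50, cryo-EM session 2.43, crystallography run 2.25.
Greedy by ratio would take AFM scan + electrophysiology block + crystallography run + cryo-EM session + flow-cytometry panel + mass-spec batch + HPLC run: 70 h used, total 202.
Dropping AFM scan and crystallography run and mass-spec batch frees 17 h; slotting in confocal imaging (17 h) lifts the total to 204 at 70 h.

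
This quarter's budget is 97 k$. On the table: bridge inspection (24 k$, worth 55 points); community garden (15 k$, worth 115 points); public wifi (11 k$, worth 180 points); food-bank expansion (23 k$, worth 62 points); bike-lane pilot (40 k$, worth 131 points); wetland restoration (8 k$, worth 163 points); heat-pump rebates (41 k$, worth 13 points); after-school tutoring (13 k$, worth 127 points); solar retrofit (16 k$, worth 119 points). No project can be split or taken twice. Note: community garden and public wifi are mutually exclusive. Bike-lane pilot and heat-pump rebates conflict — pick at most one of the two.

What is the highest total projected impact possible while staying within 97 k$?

720

Best packing: public wifi + bike-lane pilot + wetland restoration + after-school tutoring + solar retrofit — 88 k$, 720 total.
Next best is bridge inspection + public wifi + food-bank expansion + wetland restoration + after-school tutoring + solar retrofit at 706 (95 k$) — short by 14.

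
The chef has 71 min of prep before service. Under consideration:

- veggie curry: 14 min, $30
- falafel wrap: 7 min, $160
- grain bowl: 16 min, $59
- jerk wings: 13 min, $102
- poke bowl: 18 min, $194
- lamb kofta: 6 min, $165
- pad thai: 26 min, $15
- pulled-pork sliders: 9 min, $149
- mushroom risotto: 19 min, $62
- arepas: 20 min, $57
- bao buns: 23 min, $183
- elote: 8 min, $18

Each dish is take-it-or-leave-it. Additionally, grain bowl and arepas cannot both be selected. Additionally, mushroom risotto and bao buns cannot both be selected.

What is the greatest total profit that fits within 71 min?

869

By profit per min: lamb kofta 27.50, falafel wrap 22.86, pulled-pork sliders 16.56, poke bowl 10.78 lead.
Best packing: falafel wrap + poke bowl + lamb kofta + pulled-pork sliders + bao buns + elote — 71 min, 869 total.
No other feasible combination exceeds 869.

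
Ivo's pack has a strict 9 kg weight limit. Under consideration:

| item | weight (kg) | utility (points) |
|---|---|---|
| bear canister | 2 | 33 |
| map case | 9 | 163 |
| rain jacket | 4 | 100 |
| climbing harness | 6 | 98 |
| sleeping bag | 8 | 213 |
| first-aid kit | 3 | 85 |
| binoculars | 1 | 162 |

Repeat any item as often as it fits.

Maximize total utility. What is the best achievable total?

1458

Ranking by ratio (utility/kg): binoculars 162.00, first-aid kit 28.33, sleeping bag 26.62, rain jacket 25.00.
9×binoculars uses 9 of the 9 kg and totals 1458.
No other feasible combination exceeds 1458.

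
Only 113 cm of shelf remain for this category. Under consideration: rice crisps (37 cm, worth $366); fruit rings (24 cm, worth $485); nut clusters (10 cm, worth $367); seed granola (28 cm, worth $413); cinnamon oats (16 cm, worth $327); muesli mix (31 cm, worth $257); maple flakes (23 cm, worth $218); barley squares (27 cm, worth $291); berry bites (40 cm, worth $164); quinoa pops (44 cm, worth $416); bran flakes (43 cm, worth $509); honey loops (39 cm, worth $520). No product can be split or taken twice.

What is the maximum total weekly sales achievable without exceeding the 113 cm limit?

1917

The ratio heuristic lands on fruit rings + nut clusters + seed granola + cinnamon oats + barley squares (1883) but leaves 8 cm idle.
The 55 cm tied up in seed granola and barley squares is better spent on maple flakes + honey loops — total rises to 1917 (112 cm).
The spare 1 cm is too small for any remaining product, and no exchange beats 1917.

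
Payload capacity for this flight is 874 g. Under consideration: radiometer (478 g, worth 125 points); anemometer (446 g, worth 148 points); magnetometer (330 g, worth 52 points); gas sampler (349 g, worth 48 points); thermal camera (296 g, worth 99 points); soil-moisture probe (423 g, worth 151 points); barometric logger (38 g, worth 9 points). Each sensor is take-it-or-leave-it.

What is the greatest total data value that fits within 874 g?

A density-first pass picks thermal camera + soil-moisture probe + barometric logger — 259 at 757 g.
Dropping thermal camera and barometric logger frees 334 g; slotting in anemometer (446 g) lifts the total to 299 at 869 g.
Next best is thermal camera + soil-moisture probe + barometric logger at 259 (757 g) — short by 40.

299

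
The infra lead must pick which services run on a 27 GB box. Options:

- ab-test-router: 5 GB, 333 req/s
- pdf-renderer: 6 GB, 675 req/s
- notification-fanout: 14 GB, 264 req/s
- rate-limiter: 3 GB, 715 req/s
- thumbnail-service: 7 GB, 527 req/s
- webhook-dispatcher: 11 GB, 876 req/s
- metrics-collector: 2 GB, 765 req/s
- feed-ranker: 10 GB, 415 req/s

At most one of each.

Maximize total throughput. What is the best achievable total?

3364

Ab-test-router + pdf-renderer + rate-limiter + webhook-dispatcher + metrics-collector uses 27 of the 27 GB and totals 3364.
The closest alternative, pdf-renderer + rate-limiter + webhook-dispatcher + metrics-collector, reaches only 3031.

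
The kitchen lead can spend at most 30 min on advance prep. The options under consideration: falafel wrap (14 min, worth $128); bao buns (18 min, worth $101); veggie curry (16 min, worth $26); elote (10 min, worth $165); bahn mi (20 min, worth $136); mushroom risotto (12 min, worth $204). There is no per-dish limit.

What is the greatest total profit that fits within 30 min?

Ranking by ratio (profit/min): mushroom risotto 17.00, elote 16.50, falafel wrap 9.14.
The ratio heuristic lands on 2×mushroom risotto (408) but leaves 6 min idle.
The 24 min tied up in 2×mushroom risotto is better spent on 3×elote — total rises to 495 (30 min).

495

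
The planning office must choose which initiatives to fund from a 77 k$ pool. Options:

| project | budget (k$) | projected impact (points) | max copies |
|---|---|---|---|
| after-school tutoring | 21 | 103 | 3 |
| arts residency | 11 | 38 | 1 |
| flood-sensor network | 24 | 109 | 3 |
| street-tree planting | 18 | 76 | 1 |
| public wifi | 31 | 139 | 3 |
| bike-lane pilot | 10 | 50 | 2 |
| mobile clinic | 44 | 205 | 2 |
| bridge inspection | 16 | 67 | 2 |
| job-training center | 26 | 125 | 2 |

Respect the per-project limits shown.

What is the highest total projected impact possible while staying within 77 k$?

Taking the top-ratio projects first gives 2×after-school tutoring + arts residency + 2×bike-lane pilot for 344 (73 k$).
Replace arts residency and bike-lane pilot with flood-sensor network: the trade gains 21 net, giving 365 at 76 k$.
Every other selection either busts 77 k$ or exceeds an availability limit or fails to beat 365.

365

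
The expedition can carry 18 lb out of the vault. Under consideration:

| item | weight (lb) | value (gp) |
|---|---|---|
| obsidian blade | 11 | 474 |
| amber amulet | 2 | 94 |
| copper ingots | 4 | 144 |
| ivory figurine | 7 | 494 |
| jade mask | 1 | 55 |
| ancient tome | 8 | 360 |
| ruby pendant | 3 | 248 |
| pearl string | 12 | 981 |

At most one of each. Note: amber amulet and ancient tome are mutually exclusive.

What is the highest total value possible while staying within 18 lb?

Taking amber amulet + jade mask + ruby pendant + pearl string: 18 lb used, 1378 in value.
An exhaustive check of the 256 subsets confirms 1378.

1378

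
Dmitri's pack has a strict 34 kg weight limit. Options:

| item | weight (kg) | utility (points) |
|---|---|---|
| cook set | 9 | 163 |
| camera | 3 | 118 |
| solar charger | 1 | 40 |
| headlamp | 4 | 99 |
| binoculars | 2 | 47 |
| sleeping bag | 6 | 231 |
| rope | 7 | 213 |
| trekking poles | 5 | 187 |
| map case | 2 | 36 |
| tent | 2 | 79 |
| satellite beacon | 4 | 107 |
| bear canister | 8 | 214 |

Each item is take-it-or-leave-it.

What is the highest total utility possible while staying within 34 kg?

1129

A density-first pass picks camera + solar charger + headlamp + binoculars + sleeping bag + rope + trekking poles + tent + satellite beacon — 1121 at 34 kg.
Replace headlamp and satellite beacon with bear canister: the trade gains 8 net, giving 1129 at 34 kg.
Every other selection either busts 34 kg or fails to beat 1129.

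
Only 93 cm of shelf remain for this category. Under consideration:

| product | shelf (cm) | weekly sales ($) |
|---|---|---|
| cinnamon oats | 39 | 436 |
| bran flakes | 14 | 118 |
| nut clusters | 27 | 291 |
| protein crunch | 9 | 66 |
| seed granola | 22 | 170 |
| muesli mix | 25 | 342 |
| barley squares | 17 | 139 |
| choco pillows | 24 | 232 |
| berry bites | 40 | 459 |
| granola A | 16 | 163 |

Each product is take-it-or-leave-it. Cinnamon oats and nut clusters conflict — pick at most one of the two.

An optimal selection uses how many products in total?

3

The maximum weekly sales within 93 cm is 1092.
For example nut clusters + muesli mix + berry bites achieves it, using 92 cm.
All optima have 3 products.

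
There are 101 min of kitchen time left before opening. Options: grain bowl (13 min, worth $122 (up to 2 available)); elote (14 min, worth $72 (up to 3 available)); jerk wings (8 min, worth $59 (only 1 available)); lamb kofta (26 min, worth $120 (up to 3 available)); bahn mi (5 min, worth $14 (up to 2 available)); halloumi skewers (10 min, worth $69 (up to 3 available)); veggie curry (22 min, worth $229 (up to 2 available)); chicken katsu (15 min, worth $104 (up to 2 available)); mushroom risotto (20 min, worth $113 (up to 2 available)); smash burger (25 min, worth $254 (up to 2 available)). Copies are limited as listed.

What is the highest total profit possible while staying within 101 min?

By profit per min: veggie curry 10.41, smash burger 10.16, grain bowl 9.38, jerk wings 7.38 lead.
The ratio heuristic lands on bahn mi + 2×veggie curry + 2×smash burger (980) but leaves 2 min idle.
The 27 min tied up in bahn mi and veggie curry is better spent on 2×grain bowl — total rises to 981 (98 min).
Nothing else within 101 min beats 981.

981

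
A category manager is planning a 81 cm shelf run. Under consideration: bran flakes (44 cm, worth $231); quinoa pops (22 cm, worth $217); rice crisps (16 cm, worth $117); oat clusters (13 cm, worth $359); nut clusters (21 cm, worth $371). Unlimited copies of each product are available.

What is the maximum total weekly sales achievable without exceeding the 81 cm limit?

The ratio ordering already packs tightly: 6×oat clusters, 78 cm, 2154.
Nothing else within 81 cm beats 2154.

2154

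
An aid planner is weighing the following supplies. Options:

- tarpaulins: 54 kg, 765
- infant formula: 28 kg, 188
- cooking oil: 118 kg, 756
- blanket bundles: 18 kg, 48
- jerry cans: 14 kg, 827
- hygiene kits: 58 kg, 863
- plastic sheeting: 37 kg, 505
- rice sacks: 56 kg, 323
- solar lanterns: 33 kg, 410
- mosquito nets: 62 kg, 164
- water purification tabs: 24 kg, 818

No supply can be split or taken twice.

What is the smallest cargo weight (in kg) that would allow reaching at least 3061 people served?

Need the lightest bundle worth ≥ 3061.
Taking tarpaulins + jerry cans + hygiene kits + water purification tabs gives 3273 (≥ 3061) for 150 kg.
Any bundle with less than 150 kg falls short of 3061.

150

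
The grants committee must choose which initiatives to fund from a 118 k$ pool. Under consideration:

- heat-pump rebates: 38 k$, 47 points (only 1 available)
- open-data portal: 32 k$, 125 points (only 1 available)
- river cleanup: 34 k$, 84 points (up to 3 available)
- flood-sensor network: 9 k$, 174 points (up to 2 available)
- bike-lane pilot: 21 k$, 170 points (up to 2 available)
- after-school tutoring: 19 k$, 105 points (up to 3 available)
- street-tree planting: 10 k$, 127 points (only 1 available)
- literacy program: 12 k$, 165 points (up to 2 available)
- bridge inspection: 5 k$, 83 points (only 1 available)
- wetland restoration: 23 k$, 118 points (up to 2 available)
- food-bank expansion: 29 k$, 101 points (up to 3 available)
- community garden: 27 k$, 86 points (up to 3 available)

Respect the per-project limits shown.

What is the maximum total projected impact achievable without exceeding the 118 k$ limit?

1333

Density check — flood-sensor network 19.33, bridge inspection 16.60, literacy program 13.75, street-tree planting 12.70 are the best per k$.
The ratio ordering already packs tightly: 2×flood-sensor network + 2×bike-lane pilot + after-school tutoring + street-tree planting + 2×literacy program + bridge inspection, 118 k$, 1333.
Nothing else within 118 k$ beats 1333.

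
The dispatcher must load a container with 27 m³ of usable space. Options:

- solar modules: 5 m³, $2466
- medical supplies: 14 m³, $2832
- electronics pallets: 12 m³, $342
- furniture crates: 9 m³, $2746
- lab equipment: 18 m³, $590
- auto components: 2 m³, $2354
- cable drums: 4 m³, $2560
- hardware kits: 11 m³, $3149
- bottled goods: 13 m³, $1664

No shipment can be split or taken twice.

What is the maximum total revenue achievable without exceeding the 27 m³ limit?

10809

Greedy by ratio would take solar modules + furniture crates + auto components + cable drums: 20 m³ used, total 10126.
Dropping solar modules frees 5 m³; slotting in hardware kits (11 m³) lifts the total to 10809 at 26 m³.
The closest alternative, solar modules + furniture crates + auto components + hardware kits, reaches only 10715.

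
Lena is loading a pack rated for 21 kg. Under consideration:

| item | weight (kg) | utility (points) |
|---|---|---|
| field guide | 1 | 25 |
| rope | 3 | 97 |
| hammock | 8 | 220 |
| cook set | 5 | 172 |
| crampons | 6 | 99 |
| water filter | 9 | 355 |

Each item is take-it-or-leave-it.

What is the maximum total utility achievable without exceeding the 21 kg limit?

Greedy by ratio would take field guide + rope + cook set + water filter: 18 kg used, total 649.
Dropping cook set frees 5 kg; slotting in hammock (8 kg) lifts the total to 697 at 21 kg.
That's the maximum — no swap from here does better than 697.

697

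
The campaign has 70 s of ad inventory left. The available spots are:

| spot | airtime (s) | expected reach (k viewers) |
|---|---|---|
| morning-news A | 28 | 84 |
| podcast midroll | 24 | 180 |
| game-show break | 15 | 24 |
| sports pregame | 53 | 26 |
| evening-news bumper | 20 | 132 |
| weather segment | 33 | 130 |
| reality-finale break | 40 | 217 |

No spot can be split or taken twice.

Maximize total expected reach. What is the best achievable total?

Greedy by ratio would take podcast midroll + game-show break + evening-news bumper: 59 s used, total 336.
The 35 s tied up in game-show break and evening-news bumper is better spent on reality-finale break — total rises to 397 (64 s).
Runner-up evening-news bumper + reality-finale break tops out at 349.

397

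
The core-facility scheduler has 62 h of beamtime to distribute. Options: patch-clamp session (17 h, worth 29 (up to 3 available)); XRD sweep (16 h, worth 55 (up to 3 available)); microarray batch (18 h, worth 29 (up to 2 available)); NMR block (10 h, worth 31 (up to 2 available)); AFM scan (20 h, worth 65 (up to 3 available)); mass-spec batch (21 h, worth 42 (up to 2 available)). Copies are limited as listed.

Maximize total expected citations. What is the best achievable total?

206

Density check — XRD sweep 3.44, AFM scan 3.25, NMR block 3.10 are the best per h.
Filling by ratio: 3×XRD sweep + NMR block for 196, with 4 h left unused.
Replace XRD sweep with AFM scan: the trade gains 10 net, giving 206 at 62 h.
Nothing else within 62 h beats 206.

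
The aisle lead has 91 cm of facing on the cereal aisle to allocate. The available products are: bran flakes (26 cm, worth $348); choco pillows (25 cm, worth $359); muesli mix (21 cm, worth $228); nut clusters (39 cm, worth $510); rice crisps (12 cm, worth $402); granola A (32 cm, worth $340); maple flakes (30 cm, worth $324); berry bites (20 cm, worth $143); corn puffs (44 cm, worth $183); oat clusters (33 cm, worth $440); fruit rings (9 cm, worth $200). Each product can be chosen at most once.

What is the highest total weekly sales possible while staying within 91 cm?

Density check — rice crisps 33.50, fruit rings 22.22, choco pillows 14.36 are the best per cm.
Filling by ratio: bran flakes + choco pillows + rice crisps + fruit rings for 1309, with 19 cm left unused.
Dropping bran flakes frees 26 cm; slotting in nut clusters (39 cm) lifts the total to 1471 at 85 cm.
An exhaustive check of the 2048 subsets confirms 1471.

1471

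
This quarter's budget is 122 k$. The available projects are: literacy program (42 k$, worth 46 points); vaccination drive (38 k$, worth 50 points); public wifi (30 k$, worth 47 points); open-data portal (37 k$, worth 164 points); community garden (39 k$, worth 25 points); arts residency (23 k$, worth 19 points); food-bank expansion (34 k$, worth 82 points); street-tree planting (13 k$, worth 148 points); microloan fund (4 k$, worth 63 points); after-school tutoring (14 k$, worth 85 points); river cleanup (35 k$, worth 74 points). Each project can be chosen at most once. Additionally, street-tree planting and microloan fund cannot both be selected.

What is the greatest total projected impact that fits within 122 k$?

498

Open-data portal + arts residency + food-bank expansion + street-tree planting + after-school tutoring uses 121 of the 122 k$ and totals 498.
The closest alternative, open-data portal + arts residency + street-tree planting + after-school tutoring + river cleanup, reaches only 490.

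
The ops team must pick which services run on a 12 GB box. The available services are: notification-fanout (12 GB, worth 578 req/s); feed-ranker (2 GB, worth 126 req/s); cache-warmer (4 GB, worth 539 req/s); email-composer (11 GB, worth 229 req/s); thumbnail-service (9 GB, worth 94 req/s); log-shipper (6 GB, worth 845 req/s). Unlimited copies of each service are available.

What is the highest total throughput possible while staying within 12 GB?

1690

The ratio ordering already packs tightly: 2×log-shipper, 12 GB, 1690.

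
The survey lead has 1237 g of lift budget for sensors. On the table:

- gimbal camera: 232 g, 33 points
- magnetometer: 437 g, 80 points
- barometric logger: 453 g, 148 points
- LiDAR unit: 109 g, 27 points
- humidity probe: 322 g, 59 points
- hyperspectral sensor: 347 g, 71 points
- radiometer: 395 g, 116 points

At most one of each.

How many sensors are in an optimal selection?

3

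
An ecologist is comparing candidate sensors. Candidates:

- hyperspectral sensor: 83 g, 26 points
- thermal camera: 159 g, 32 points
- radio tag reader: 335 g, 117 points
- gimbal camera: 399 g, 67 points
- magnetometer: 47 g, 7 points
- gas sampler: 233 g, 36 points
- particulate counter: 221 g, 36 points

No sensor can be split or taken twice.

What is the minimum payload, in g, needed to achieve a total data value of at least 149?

465

Need the lightest bundle worth ≥ 149.
hyperspectral sensor + radio tag reader + magnetometer reaches 150 using 465 g.
Any bundle with less than 465 g falls short of 149.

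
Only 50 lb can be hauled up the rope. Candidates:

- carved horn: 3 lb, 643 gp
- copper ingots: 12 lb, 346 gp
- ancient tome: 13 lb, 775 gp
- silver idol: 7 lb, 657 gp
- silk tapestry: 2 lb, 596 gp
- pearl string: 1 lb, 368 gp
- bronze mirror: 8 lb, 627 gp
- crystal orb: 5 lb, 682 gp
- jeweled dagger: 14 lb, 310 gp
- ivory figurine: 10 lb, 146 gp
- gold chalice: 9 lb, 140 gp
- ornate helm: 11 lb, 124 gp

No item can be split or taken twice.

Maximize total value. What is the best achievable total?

4494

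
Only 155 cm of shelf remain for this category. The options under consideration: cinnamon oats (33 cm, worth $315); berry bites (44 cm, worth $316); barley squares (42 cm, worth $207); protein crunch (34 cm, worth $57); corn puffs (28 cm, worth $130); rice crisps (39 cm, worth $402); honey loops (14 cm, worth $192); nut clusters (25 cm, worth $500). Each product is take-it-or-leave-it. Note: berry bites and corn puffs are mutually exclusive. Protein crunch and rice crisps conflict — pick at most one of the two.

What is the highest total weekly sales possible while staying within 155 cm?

1725

Density check — nut clusters 20.00, honey loops 13.71, rice crisps 10.31, cinnamon oats 9.55 are the best per cm.
Cinnamon oats + berry bites + rice crisps + honey loops + nut clusters uses 155 of the 155 cm and totals 1725.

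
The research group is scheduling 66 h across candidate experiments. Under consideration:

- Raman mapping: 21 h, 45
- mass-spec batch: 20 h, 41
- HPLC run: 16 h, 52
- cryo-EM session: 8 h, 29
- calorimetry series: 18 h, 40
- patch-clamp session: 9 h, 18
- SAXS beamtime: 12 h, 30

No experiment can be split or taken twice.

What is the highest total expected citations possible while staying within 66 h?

174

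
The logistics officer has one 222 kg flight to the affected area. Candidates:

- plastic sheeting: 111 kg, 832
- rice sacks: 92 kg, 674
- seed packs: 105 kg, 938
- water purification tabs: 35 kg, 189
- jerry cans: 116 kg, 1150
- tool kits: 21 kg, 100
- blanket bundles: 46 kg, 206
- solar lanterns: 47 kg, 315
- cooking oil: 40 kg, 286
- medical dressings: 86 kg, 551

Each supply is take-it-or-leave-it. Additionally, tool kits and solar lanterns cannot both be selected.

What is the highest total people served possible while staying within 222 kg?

The ratio ordering already packs tightly: seed packs + jerry cans, 221 kg, 2088.
The closest alternative, rice sacks + jerry cans, reaches only 1824.

2088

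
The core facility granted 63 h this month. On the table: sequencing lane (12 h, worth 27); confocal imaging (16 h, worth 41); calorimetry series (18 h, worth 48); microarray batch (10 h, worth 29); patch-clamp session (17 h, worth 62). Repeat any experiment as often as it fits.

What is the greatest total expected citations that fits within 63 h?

215

Taking microarray batch + 3×patch-clamp session: 61 h used, 215 in expected citations.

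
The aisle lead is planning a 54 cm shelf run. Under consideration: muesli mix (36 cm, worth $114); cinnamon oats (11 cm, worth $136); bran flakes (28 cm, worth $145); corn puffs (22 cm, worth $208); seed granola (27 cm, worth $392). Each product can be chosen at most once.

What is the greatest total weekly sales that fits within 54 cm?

600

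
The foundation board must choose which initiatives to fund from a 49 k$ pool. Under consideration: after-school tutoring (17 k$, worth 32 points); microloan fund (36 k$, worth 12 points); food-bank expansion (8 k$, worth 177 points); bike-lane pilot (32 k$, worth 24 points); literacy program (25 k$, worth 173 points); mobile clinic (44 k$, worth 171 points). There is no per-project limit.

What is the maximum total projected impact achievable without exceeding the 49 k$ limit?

Density check — food-bank expansion 22.12, literacy program 6.92, mobile clinic 3.89 are the best per k$.
The ratio ordering already packs tightly: 6×food-bank expansion, 48 k$, 1062.
Nothing else within 49 k$ beats 1062.

1062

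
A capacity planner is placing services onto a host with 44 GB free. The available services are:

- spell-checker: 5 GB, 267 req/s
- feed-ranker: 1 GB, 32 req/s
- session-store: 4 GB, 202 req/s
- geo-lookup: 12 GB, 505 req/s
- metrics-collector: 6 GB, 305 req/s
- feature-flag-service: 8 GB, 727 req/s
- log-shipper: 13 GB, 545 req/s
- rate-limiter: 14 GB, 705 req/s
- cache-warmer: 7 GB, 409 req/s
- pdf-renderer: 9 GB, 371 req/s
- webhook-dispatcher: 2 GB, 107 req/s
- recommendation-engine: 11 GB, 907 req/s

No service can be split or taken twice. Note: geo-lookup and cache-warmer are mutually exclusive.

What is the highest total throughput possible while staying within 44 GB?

Density check — feature-flag-service 90.88, recommendation-engine 82.45, cache-warmer 58.43, webhook-dispatcher 53.50 are the best per GB.
Best packing: spell-checker + feed-ranker + session-store + metrics-collector + feature-flag-service + cache-warmer + webhook-dispatcher + recommendation-engine — 44 GB, 2956 total.
An exhaustive check of the 4096 subsets confirms 2956.

2956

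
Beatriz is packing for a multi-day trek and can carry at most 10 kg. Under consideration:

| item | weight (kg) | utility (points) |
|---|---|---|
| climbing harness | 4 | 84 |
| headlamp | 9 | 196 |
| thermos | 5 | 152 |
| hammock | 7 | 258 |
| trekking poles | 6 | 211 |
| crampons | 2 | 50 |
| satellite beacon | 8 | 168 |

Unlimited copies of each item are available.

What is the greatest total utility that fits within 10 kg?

311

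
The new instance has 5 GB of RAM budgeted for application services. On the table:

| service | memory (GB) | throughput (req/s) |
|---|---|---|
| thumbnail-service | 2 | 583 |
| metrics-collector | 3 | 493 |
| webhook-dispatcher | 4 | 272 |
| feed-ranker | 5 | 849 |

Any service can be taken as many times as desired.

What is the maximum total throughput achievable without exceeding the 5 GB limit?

2×thumbnail-service uses 4 of the 5 GB and totals 1166.
No other feasible combination exceeds 1166.

1166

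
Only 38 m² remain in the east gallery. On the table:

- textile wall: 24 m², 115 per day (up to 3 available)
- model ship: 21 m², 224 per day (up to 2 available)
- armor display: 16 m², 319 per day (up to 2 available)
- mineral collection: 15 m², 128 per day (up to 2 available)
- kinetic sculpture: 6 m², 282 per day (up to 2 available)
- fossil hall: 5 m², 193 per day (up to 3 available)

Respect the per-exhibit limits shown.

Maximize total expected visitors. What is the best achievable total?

1269

A density-first pass picks 2×kinetic sculpture + 3×fossil hall — 1143 at 27 m².
Replace fossil hall with armor display: the trade gains 126 net, giving 1269 at 38 m².
Every other selection either busts 38 m² or exceeds an availability limit or fails to beat 1269.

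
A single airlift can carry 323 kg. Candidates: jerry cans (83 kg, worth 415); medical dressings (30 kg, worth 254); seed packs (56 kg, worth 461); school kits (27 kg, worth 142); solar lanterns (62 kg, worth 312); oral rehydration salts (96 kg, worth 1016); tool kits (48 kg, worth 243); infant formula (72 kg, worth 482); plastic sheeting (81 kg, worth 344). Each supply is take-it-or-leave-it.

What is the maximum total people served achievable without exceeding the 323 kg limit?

A density-first pass picks medical dressings + seed packs + school kits + oral rehydration salts + infant formula — 2355 at 281 kg.
Dropping school kits frees 27 kg; slotting in solar lanterns (62 kg) lifts the total to 2525 at 316 kg.
The spare 7 kg is too small for any remaining supply, and no exchange beats 2525.

2525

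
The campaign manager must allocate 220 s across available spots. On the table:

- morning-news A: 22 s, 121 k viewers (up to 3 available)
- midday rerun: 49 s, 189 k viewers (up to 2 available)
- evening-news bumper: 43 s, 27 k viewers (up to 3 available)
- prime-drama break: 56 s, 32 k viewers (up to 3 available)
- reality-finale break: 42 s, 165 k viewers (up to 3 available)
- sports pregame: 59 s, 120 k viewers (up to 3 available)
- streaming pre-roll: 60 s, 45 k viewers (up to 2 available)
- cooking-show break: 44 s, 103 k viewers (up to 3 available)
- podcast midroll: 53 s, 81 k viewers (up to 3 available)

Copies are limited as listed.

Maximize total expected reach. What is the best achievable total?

By expected reach per s: morning-news A 5.50, reality-finale break 3.93, midday rerun 3.86, cooking-show break 2.34 lead.
The ratio heuristic lands on 3×morning-news A + 3×reality-finale break (858) but leaves 28 s idle.
Replace morning-news A with midday rerun: the trade gains 68 net, giving 926 at 219 s.

926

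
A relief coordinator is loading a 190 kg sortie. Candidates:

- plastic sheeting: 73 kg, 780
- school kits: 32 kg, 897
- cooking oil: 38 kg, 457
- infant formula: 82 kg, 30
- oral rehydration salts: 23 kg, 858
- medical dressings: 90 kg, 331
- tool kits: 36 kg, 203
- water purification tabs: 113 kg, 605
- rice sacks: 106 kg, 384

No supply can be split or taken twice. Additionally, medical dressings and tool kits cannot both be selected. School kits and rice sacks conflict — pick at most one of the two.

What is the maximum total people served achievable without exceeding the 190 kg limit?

By people served per kg: oral rehydration salts 37.30, school kits 28.03, cooking oil 12.03, plastic sheeting 10.68 lead.
Best packing: plastic sheeting + school kits + cooking oil + oral rehydration salts — 166 kg, 2992 total.
The spare 24 kg is too small for any remaining supply, and no feasible exchange beats 2992.

2992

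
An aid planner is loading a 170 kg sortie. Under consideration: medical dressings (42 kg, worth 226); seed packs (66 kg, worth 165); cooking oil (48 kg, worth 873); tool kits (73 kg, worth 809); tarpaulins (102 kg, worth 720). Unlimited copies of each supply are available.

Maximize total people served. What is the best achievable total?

3×cooking oil uses 144 of the 170 kg and totals 2619.
Every other selection either busts 170 kg or fails to beat 2619.

2619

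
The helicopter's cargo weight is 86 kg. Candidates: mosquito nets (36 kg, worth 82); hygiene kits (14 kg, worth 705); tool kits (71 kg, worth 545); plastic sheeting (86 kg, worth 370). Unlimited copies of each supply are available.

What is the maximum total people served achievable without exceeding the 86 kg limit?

4230

Best packing: 6×hygiene kits — 84 kg, 4230 total.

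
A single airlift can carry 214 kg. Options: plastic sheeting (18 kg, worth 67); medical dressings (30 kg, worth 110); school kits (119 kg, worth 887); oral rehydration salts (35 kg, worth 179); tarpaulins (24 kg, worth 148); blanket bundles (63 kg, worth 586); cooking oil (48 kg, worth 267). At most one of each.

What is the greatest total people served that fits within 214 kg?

1621

Ranking by ratio (people served/kg): blanket bundles 9.30, school kits 7.45, tarpaulins 6.17, cooking oil 5.56.
Taking school kits + tarpaulins + blanket bundles: 206 kg used, 1621 in people served.
Runner-up medical dressings + school kits + blanket bundles tops out at 1583.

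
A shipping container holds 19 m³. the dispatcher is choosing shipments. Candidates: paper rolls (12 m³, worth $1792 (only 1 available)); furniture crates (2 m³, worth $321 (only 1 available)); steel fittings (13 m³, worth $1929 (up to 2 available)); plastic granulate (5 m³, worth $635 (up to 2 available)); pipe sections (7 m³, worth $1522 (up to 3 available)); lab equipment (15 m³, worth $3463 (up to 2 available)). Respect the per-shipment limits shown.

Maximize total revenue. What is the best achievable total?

Ranking by ratio (revenue/m³): lab equipment 230.87, pipe sections 217.43, furniture crates 160.50, paper rolls 149.33.
Furniture crates + lab equipment uses 17 of the 19 m³ and totals 3784.

3784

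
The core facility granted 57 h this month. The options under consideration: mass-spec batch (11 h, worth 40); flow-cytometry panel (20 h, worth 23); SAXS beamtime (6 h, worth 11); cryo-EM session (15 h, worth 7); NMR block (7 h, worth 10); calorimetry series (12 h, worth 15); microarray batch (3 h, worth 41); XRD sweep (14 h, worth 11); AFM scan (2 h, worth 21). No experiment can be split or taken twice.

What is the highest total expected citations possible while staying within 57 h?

151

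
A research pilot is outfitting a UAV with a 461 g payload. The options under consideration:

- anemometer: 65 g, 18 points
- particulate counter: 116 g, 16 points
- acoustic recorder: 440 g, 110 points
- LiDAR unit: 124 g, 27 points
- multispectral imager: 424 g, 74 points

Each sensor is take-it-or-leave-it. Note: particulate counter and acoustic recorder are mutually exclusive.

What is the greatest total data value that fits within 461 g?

Ranking by ratio (data value/g): anemometer 0.28, acoustic recorder 0.25, LiDAR unit 0.22.
Greedy by ratio would take anemometer + particulate counter + LiDAR unit: 305 g used, total 61.
Replace anemometer and particulate counter and LiDAR unit with acoustic recorder: the trade gains 49 net, giving 110 at 440 g.
Every other selection either busts 461 g or breaks a pairing rule or fails to beat 110.

110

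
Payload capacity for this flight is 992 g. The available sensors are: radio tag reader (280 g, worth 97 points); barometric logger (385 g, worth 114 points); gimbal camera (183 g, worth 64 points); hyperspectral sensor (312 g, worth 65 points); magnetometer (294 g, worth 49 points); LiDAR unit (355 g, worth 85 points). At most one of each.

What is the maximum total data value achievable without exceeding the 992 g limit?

Taking the top-ratio sensors first gives radio tag reader + barometric logger + gimbal camera for 275 (848 g).
The 183 g tied up in gimbal camera is better spent on hyperspectral sensor — total rises to 276 (977 g).
Next best is radio tag reader + barometric logger + gimbal camera at 275 (848 g) — short by 1.

276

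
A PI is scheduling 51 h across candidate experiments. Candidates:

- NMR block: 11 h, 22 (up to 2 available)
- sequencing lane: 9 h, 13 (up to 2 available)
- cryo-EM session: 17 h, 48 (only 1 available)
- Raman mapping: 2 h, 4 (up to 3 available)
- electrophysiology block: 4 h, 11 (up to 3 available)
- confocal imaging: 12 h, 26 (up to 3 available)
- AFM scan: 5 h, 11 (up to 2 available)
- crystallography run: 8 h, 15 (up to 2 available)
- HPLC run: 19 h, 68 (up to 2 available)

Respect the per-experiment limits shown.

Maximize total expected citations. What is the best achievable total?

169

Taking 2×electrophysiology block + AFM scan + 2×HPLC run: 51 h used, 169 in expected citations.
Every other selection either busts 51 h or exceeds an availability limit or fails to beat 169.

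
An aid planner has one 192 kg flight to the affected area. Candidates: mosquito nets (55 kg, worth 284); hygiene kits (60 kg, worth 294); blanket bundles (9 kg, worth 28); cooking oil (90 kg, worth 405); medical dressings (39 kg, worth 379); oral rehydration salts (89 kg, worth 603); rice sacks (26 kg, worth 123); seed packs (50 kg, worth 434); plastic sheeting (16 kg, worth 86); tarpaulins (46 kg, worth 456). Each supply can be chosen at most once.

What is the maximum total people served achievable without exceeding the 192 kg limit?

A density-first pass picks blanket bundles + medical dressings + rice sacks + seed packs + plastic sheeting + tarpaulins — 1506 at 186 kg.
Replace blanket bundles and rice sacks and plastic sheeting with mosquito nets: the trade gains 47 net, giving 1553 at 190 kg.
Every other selection either busts 192 kg or fails to beat 1553.

1553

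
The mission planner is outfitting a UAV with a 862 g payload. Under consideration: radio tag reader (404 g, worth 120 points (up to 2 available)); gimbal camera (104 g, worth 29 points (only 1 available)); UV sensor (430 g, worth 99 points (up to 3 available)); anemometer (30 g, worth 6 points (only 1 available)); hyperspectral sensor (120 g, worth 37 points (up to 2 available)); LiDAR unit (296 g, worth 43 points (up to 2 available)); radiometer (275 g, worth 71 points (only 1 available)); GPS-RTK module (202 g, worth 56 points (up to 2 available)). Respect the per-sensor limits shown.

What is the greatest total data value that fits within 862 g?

Greedy by ratio would take radio tag reader + gimbal camera + anemometer + 2×hyperspectral sensor: 778 g used, total 229.
Dropping gimbal camera and anemometer frees 134 g; slotting in GPS-RTK module (202 g) lifts the total to 250 at 846 g.
The spare 16 g is too small for any remaining sensor, and no exchange beats 250.

250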